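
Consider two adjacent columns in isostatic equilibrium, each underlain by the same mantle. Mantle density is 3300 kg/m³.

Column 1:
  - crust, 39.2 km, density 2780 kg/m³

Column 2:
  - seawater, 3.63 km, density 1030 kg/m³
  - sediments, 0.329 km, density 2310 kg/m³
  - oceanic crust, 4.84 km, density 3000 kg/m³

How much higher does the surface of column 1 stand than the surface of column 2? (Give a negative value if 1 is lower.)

3.14 km

For any compensation level in the mantle, the mantle terms cancel and isostasy reduces to e = (Σt_1 − Σt_2) − (Σ(ρt)_1 − Σ(ρt)_2) / ρ_m.
Σt_1 = 39.2 km; Σt_2 = 8.799 km; Σ(ρt)_1 = 108976; Σ(ρt)_2 = 19018.89 (in km·kg/m³).
e = (39.2 − 8.799) − (108976 − 19018.89) / 3300 = 3.14 km.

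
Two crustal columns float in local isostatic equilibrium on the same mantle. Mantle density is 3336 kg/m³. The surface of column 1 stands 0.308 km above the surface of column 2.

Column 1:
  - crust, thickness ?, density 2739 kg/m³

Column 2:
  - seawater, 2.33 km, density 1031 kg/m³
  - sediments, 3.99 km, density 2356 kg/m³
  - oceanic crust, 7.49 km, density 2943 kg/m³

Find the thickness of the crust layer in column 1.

22.2 km

Take the compensation level at the base of the deeper column (depth z_c below the surface of column 1) and equate Σ ρ_i t_i down to z_c; mantle fills any gap and the z_c terms cancel.
Column 1: x×2739 + (z_c − 0 − x)×3336
Column 2: 0.308×0 + 2.33×1031 + 3.99×2356 + 7.49×2943 + (z_c − 0.308 − 13.81)×3336
The z_c×3336 term appears on both sides and cancels. Collect the known terms of each column as K = Σ(ρt)_known − 3336 × (depth of known layers): K_1 = 0 − 3336×0 = 0; K_2 = 33845.74 − 3336×(0.308 + 13.81) = −13251.908.
Balance: K_1 − x×(3336 − 2739) = K_2, so x = (K_1 − K_2)/(3336 − 2739) = 13251.9/597 = 22.2 km.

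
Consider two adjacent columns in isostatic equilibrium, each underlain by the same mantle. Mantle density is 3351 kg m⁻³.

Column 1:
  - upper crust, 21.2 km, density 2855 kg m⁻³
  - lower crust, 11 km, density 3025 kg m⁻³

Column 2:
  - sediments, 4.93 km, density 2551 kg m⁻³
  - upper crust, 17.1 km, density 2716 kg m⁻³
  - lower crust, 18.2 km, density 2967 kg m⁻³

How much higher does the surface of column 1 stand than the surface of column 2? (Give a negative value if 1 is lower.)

For any compensation level in the mantle, the mantle terms cancel and isostasy reduces to e = (Σt_1 − Σt_2) − (Σ(ρt)_1 − Σ(ρt)_2) / ρ_m.
Σt_1 = 32.2 km; Σt_2 = 40.23 km; Σ(ρt)_1 = 93801; Σ(ρt)_2 = 113019.43 (in km·kg m⁻³).
e = (32.2 − 40.23) − (93801 − 113019.43) / 3351 = −2.29 km.

−2.29 km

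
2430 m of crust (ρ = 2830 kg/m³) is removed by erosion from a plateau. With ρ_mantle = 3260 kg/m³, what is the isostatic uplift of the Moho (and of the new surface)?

2110 m

Unloading: uplift u = e ρ_c/ρ_m = 2430 m × 2830/3260 = 2110 m.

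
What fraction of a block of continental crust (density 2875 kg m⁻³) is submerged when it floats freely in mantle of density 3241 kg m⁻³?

Submerged fraction = ρ_obj/ρ_fluid = 2875/3241 = 88.7%.

88.7%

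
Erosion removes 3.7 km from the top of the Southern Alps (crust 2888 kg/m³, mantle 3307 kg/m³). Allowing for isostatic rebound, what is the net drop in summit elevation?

0.469 km

Rebound u = e ρ_c/ρ_m = 3.7 km × 2888/3307 = 3.231 km.
Net surface drop = e − u = 3.7 km − 3.231 km = e (ρ_m − ρ_c)/ρ_m = 0.469 km.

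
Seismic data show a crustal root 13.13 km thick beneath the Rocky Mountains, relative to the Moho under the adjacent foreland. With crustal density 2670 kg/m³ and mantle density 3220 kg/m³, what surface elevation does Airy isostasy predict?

2.7 km

For local isostatic compensation: ρ_c h = (ρ_m − ρ_c) r.
h = r (ρ_m − ρ_c) / ρ_c = 13.13 km × (3220 − 2670) / 2670 = 2.7 km.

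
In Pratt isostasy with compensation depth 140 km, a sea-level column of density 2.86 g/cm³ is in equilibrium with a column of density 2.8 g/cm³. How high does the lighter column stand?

3 km

ρ_ref D = ρ (D + h) → h = D (ρ_ref − ρ)/ρ.
h = 140 km × (2.86 − 2.8)/2.8 = 3 km.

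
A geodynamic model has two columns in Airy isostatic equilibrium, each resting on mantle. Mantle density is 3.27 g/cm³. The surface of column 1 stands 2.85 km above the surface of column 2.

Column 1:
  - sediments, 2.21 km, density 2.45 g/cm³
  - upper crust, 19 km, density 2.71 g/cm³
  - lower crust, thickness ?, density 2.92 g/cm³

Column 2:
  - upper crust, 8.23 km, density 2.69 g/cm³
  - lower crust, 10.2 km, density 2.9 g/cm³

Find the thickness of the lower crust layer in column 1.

Take the compensation level at the base of the deeper column (depth z_c below the surface of column 1) and equate Σ ρ_i t_i down to z_c; mantle fills any gap and the z_c terms cancel.
Column 1: 2.21×2.45 + 19×2.71 + x×2.92 + (z_c − 21.21 − x)×3.27
Column 2: 2.85×0 + 8.23×2.69 + 10.2×2.9 + (z_c − 2.85 − 18.43)×3.27
The z_c×3.27 term appears on both sides and cancels. Collect the known terms of each column as K = Σ(ρt)_known − 3.27 × (depth of known layers): K_1 = 56.9045 − 3.27×21.21 = −12.4522; K_2 = 51.7187 − 3.27×(2.85 + 18.43) = −17.8669.
Balance: K_1 − x×(3.27 − 2.92) = K_2, so x = (K_1 − K_2)/(3.27 − 2.92) = 5.4147/0.35 = 15.5 km.

15.5 km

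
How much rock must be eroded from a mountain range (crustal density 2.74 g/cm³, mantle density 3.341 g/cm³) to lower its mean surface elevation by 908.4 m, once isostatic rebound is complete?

5050 m

Net drop Δ = e − u = e − e ρ_c/ρ_m = e (ρ_m − ρ_c)/ρ_m.
e = Δ ρ_m/(ρ_m − ρ_c) = 908.4 m × 3.341/0.601 = 5050 m.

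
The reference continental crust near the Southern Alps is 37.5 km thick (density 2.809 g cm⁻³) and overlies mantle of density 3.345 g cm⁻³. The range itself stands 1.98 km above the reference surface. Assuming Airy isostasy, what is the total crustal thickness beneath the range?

49.9 km

Root depth r = h ρ_c / (ρ_m − ρ_c) = 1.98 km × 2.809 / 0.536 = 10.38 km.
Total thickness = T + h + r = 37.5 km + 1.98 km + 10.38 km = 49.9 km.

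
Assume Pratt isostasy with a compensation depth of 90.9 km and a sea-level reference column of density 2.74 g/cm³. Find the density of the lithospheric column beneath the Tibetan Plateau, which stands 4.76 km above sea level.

2.6 g/cm³

Pratt balance: ρ_ref D = ρ (D + h).
ρ = ρ_ref D/(D + h) = 2.74 × 90.9 km/(90.9 km + 4.76 km) = 2.6 g/cm³.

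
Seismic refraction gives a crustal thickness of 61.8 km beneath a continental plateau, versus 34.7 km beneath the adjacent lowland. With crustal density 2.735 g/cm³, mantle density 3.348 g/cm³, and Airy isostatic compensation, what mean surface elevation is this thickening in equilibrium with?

4.96 km

Excess crust Δ = 61.8 km − 34.7 km = 27.1 km, split between elevation h and root r with h + r = Δ.
Airy balance ρ_c h = (ρ_m − ρ_c) r gives r = h ρ_c/(ρ_m − ρ_c), so h (1 + ρ_c/(ρ_m − ρ_c)) = Δ, i.e. h = Δ (ρ_m − ρ_c)/ρ_m.
h = 27.1 km × 0.613/3.348 = 4.96 km.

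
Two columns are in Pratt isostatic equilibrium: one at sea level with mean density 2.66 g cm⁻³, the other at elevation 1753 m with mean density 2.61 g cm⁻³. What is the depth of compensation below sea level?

ρ_ref D = ρ (D + h) → D (ρ_ref − ρ) = ρ h.
D = ρ h/(ρ_ref − ρ) = 2.61 × 1753 m/(2.66 − 2.61) = 91500 m.

91500 m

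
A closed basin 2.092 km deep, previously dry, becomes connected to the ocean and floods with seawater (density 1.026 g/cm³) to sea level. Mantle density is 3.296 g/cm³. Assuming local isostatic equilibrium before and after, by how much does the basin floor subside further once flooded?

After flooding the water column is d + s deep. Its weight must equal the weight of mantle displaced by the extra subsidence s: (d + s) ρ_w = s ρ_m.
s = d ρ_w / (ρ_m − ρ_w) = 2.092 km × 1.026/(3.296 − 1.026) = 0.946 km.

0.946 km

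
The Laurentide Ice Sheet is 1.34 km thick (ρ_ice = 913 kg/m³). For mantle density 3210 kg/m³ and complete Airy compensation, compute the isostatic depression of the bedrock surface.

In Airy isostatic equilibrium: the ice load ρ_ice t is balanced by mantle displaced below, ρ_m s.
s = t ρ_ice / ρ_m = 1.34 km × 913/3210 = 0.381 km.

0.381 km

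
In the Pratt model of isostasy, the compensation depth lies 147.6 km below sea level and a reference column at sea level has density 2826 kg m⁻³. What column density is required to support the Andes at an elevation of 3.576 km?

Pratt balance: ρ_ref D = ρ (D + h).
ρ = ρ_ref D/(D + h) = 2826 × 147.6 km/(147.6 km + 3.576 km) = 2760 kg m⁻³.

2760 kg m⁻³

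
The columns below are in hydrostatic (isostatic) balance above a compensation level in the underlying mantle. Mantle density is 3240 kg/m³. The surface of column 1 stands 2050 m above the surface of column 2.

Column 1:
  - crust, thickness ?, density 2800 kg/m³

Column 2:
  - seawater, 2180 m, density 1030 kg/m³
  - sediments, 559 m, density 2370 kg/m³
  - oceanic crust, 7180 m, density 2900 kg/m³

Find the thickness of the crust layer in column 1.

Take the compensation level at the base of the deeper column (depth z_c below the surface of column 1) and equate Σ ρ_i t_i down to z_c; mantle fills any gap and the z_c terms cancel.
Column 1: x×2800 + (z_c − 0 − x)×3240
Column 2: 2050×0 + 2180×1030 + 559×2370 + 7180×2900 + (z_c − 2050 − 9919)×3240
The z_c×3240 term appears on both sides and cancels. Collect the known terms of each column as K = Σ(ρt)_known − 3240 × (depth of known layers): K_1 = 0 − 3240×0 = 0; K_2 = 24392230 − 3240×(2050 + 9919) = −14387330.
Balance: K_1 − x×(3240 − 2800) = K_2, so x = (K_1 − K_2)/(3240 − 2800) = 14387300/440 = 32700 m.

32700 m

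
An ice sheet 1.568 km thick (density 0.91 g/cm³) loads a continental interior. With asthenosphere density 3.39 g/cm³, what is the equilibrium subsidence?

Isostatic balance requires: the ice load ρ_ice t is balanced by mantle displaced below, ρ_m s.
s = t ρ_ice / ρ_m = 1.568 km × 0.91/3.39 = 0.421 km.

0.421 km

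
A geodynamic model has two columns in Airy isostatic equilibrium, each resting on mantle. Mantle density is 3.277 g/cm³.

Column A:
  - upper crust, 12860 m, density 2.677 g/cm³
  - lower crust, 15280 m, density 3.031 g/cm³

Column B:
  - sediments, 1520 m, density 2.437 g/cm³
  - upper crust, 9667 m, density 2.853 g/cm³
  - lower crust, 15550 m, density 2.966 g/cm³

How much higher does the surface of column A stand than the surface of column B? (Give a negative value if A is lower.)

385 m

For any compensation level in the mantle, the mantle terms cancel and isostasy reduces to e = (Σt_A − Σt_B) − (Σ(ρt)_A − Σ(ρt)_B) / ρ_m.
Σt_A = 28140 m; Σt_B = 26737 m; Σ(ρt)_A = 80739.9; Σ(ρt)_B = 77405.491 (in m·g/cm³).
e = (28140 − 26737) − (80739.9 − 77405.491) / 3.277 = 385 m.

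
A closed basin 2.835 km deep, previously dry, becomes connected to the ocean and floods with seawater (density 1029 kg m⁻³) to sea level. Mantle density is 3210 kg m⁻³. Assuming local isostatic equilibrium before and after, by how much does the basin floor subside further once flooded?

1.34 km

After flooding the water column is d + s deep. Its weight must equal the weight of mantle displaced by the extra subsidence s: (d + s) ρ_w = s ρ_m.
s = d ρ_w / (ρ_m − ρ_w) = 2.835 km × 1029/(3210 − 1029) = 1.34 km.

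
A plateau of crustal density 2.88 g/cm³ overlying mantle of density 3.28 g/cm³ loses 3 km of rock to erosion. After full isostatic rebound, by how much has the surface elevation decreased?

0.366 km

Rebound u = e ρ_c/ρ_m = 3 km × 2.88/3.28 = 2.634 km.
Net surface drop = e − u = 3 km − 2.634 km = e (ρ_m − ρ_c)/ρ_m = 0.366 km.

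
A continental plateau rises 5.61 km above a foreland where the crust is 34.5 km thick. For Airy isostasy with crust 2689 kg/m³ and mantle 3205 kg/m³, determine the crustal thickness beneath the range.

Root depth r = h ρ_c / (ρ_m − ρ_c) = 5.61 km × 2689 / 516 = 29.24 km.
Total thickness = T + h + r = 34.5 km + 5.61 km + 29.24 km = 69.3 km.

69.3 km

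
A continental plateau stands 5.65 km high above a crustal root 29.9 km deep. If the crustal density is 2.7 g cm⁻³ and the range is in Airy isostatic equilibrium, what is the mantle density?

3.21 g cm⁻³

Airy balance: ρ_c h = (ρ_m − ρ_c) r → ρ_m = ρ_c (1 + h/r).
ρ_m = 2.7 × (1 + 5.65 km/29.9 km) = 3.21 g cm⁻³.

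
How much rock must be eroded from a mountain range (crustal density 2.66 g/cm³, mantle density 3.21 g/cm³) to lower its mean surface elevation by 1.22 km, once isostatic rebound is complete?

Net drop Δ = e − u = e − e ρ_c/ρ_m = e (ρ_m − ρ_c)/ρ_m.
e = Δ ρ_m/(ρ_m − ρ_c) = 1.22 km × 3.21/0.55 = 7.12 km.

7.12 km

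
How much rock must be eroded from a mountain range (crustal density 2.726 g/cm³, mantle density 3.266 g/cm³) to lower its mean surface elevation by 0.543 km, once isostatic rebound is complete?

3.28 km

Net drop Δ = e − u = e − e ρ_c/ρ_m = e (ρ_m − ρ_c)/ρ_m.
e = Δ ρ_m/(ρ_m − ρ_c) = 0.543 km × 3.266/0.54 = 3.28 km.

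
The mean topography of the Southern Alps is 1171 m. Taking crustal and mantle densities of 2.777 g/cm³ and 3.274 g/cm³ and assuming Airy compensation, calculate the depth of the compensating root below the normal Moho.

For local isostatic compensation: the weight of the topography is balanced by the buoyancy of the root, ρ_c h = (ρ_m − ρ_c) r.
r = h · ρ_c / (ρ_m − ρ_c) = 1171 m × 2.777 / (3.274 − 2.777) = 6540 m.

6540 m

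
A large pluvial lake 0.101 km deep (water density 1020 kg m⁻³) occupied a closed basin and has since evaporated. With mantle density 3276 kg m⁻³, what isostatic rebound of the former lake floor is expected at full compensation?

u = d ρ_w/ρ_m = 0.101 km × 1020/3276 = 0.0314 km.

0.0314 km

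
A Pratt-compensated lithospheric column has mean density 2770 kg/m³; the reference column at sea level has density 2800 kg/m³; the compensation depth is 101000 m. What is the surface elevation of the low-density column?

ρ_ref D = ρ (D + h) → h = D (ρ_ref − ρ)/ρ.
h = 101000 m × (2800 − 2770)/2770 = 1090 m.

1090 m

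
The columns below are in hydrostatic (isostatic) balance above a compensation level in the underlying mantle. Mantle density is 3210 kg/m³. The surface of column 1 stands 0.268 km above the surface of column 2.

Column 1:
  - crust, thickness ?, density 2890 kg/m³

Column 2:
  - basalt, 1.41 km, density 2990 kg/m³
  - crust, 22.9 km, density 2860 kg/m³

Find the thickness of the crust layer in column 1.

28.7 km

Take the compensation level at the base of the deeper column (depth z_c below the surface of column 1) and equate Σ ρ_i t_i down to z_c; mantle fills any gap and the z_c terms cancel.
Column 1: x×2890 + (z_c − 0 − x)×3210
Column 2: 0.268×0 + 1.41×2990 + 22.9×2860 + (z_c − 0.268 − 24.31)×3210
The z_c×3210 term appears on both sides and cancels. Collect the known terms of each column as K = Σ(ρt)_known − 3210 × (depth of known layers): K_1 = 0 − 3210×0 = 0; K_2 = 69709.9 − 3210×(0.268 + 24.31) = −9185.48.
Balance: K_1 − x×(3210 − 2890) = K_2, so x = (K_1 − K_2)/(3210 − 2890) = 9185.48/320 = 28.7 km.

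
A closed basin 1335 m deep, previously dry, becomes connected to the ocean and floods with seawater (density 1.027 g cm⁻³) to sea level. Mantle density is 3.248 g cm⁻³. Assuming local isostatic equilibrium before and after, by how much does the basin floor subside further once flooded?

617 m

After flooding the water column is d + s deep. Its weight must equal the weight of mantle displaced by the extra subsidence s: (d + s) ρ_w = s ρ_m.
s = d ρ_w / (ρ_m − ρ_w) = 1335 m × 1.027/(3.248 − 1.027) = 617 m.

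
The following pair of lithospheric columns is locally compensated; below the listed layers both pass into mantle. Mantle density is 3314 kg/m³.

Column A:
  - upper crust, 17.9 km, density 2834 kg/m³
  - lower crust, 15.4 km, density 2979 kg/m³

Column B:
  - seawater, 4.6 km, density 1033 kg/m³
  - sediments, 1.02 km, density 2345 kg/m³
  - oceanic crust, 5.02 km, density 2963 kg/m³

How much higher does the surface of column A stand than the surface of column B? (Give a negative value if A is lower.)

For any compensation level in the mantle, the mantle terms cancel and isostasy reduces to e = (Σt_A − Σt_B) − (Σ(ρt)_A − Σ(ρt)_B) / ρ_m.
Σt_A = 33.3 km; Σt_B = 10.64 km; Σ(ρt)_A = 96605.2; Σ(ρt)_B = 22017.96 (in km·kg/m³).
e = (33.3 − 10.64) − (96605.2 − 22017.96) / 3314 = 0.153 km.

0.153 km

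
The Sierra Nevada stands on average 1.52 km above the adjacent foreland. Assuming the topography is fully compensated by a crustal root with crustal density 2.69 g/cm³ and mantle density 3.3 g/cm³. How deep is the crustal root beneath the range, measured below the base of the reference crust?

By Archimedes' principle applied to the lithosphere: the weight of the topography is balanced by the buoyancy of the root, ρ_c h = (ρ_m − ρ_c) r.
r = h · ρ_c / (ρ_m − ρ_c) = 1.52 km × 2.69 / (3.3 − 2.69) = 6.7 km.

6.7 km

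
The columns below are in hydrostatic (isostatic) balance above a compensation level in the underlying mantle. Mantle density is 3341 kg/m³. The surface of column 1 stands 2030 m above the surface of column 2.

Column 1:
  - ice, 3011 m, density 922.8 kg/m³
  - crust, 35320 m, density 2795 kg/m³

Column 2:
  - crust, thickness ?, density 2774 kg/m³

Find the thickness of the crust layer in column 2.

Take the compensation level at the base of the deeper column (depth z_c below the surface of column 1) and equate Σ ρ_i t_i down to z_c; mantle fills any gap and the z_c terms cancel.
Column 1: 3011×922.8 + 35320×2795 + (z_c − 38331)×3341
Column 2: 2030×0 + x×2774 + (z_c − 2030 − 0 − x)×3341
The z_c×3341 term appears on both sides and cancels. Collect the known terms of each column as K = Σ(ρt)_known − 3341 × (depth of known layers): K_1 = 101497951 − 3341×38331 = −26565920.2; K_2 = 0 − 3341×(2030 + 0) = −6782230.
Balance: K_1 = K_2 − x×(3341 − 2774), so x = (K_2 − K_1)/(3341 − 2774) = 19783700/567 = 34900 m.

34900 m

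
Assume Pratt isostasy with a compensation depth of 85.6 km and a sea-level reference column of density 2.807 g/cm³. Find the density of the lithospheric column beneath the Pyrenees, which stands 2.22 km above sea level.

2.74 g/cm³

Pratt balance: ρ_ref D = ρ (D + h).
ρ = ρ_ref D/(D + h) = 2.807 × 85.6 km/(85.6 km + 2.22 km) = 2.74 g/cm³.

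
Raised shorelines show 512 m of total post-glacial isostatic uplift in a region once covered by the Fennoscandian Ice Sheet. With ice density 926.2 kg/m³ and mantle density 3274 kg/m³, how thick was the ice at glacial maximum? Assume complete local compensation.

1810 m

u = t ρ_ice/ρ_m → t = u ρ_m/ρ_ice = 512 m × 3274/926.2 = 1810 m.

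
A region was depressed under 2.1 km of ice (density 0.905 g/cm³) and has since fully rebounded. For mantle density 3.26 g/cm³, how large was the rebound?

0.583 km

Removing the load lets mantle flow back in; uplift u satisfies ρ_ice t = ρ_m u.
u = t ρ_ice/ρ_m = 2.1 km × 0.905/3.26 = 0.583 km.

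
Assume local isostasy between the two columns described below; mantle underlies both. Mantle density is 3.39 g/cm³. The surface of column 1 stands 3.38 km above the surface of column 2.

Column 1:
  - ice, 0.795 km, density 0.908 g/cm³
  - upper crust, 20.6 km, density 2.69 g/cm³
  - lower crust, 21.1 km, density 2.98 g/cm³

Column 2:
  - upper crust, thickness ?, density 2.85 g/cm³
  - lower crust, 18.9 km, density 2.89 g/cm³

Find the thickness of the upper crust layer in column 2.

Take the compensation level at the base of the deeper column (depth z_c below the surface of column 1) and equate Σ ρ_i t_i down to z_c; mantle fills any gap and the z_c terms cancel.
Column 1: 0.795×0.908 + 20.6×2.69 + 21.1×2.98 + (z_c − 42.495)×3.39
Column 2: 3.38×0 + x×2.85 + 18.9×2.89 + (z_c − 3.38 − 18.9 − x)×3.39
The z_c×3.39 term appears on both sides and cancels. Collect the known terms of each column as K = Σ(ρt)_known − 3.39 × (depth of known layers): K_1 = 119.01386 − 3.39×42.495 = −25.04419; K_2 = 54.621 − 3.39×(3.38 + 18.9) = −20.9082.
Balance: K_1 = K_2 − x×(3.39 − 2.85), so x = (K_2 − K_1)/(3.39 − 2.85) = 4.13599/0.54 = 7.66 km.

7.66 km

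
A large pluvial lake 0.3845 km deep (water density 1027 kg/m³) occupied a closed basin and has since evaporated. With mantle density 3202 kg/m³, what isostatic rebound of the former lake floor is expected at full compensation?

0.123 km

u = d ρ_w/ρ_m = 0.3845 km × 1027/3202 = 0.123 km.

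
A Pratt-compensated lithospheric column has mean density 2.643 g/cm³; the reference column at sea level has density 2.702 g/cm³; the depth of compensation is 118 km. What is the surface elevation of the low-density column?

2.63 km

ρ_ref D = ρ (D + h) → h = D (ρ_ref − ρ)/ρ.
h = 118 km × (2.702 − 2.643)/2.643 = 2.63 km.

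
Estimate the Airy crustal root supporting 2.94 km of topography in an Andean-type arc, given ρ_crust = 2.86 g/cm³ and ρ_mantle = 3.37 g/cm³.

16.5 km

Equating mass per unit area of the two columns: the weight of the topography is balanced by the buoyancy of the root, ρ_c h = (ρ_m − ρ_c) r.
r = h · ρ_c / (ρ_m − ρ_c) = 2.94 km × 2.86 / (3.37 − 2.86) = 16.5 km.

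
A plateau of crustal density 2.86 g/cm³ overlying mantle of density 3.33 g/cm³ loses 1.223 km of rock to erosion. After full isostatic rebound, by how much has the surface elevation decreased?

0.173 km

Rebound u = e ρ_c/ρ_m = 1.223 km × 2.86/3.33 = 1.05 km.
Net surface drop = e − u = 1.223 km − 1.05 km = e (ρ_m − ρ_c)/ρ_m = 0.173 km.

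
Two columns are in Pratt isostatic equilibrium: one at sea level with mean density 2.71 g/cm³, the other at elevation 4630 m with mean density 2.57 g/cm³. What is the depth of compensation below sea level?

85000 m

ρ_ref D = ρ (D + h) → D (ρ_ref − ρ) = ρ h.
D = ρ h/(ρ_ref − ρ) = 2.57 × 4630 m/(2.71 − 2.57) = 85000 m.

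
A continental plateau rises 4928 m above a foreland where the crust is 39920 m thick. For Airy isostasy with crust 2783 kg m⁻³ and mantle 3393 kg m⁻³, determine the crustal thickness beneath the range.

Root depth r = h ρ_c / (ρ_m − ρ_c) = 4928 m × 2783 / 610 = 22480 m.
Total thickness = T + h + r = 39920 m + 4928 m + 22480 m = 67300 m.

67300 m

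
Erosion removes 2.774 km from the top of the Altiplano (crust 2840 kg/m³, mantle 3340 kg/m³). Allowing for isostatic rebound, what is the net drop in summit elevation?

Rebound u = e ρ_c/ρ_m = 2.774 km × 2840/3340 = 2.359 km.
Net surface drop = e − u = 2.774 km − 2.359 km = e (ρ_m − ρ_c)/ρ_m = 0.415 km.

0.415 km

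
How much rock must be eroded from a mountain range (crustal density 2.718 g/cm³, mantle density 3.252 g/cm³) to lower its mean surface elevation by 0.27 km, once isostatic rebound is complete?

1.64 km

Net drop Δ = e − u = e − e ρ_c/ρ_m = e (ρ_m − ρ_c)/ρ_m.
e = Δ ρ_m/(ρ_m − ρ_c) = 0.27 km × 3.252/0.534 = 1.64 km.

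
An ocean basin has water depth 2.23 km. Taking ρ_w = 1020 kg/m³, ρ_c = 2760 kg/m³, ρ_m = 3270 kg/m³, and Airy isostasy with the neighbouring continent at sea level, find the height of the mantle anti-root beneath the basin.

7.61 km

In Airy isostatic equilibrium: replacing crust with seawater at the top is compensated by replacing crust with mantle at the base: d (ρ_c − ρ_w) = a (ρ_m − ρ_c).
a = d (ρ_c − ρ_w)/(ρ_m − ρ_c) = 2.23 km × 1740/510 = 7.61 km.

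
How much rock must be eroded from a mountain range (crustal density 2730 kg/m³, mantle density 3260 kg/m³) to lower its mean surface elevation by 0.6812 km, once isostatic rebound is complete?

4.19 km

Net drop Δ = e − u = e − e ρ_c/ρ_m = e (ρ_m − ρ_c)/ρ_m.
e = Δ ρ_m/(ρ_m − ρ_c) = 0.6812 km × 3260/530 = 4.19 km.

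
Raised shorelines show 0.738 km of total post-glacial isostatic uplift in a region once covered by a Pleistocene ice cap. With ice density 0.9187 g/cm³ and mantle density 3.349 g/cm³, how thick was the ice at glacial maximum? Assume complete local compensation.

u = t ρ_ice/ρ_m → t = u ρ_m/ρ_ice = 0.738 km × 3.349/0.9187 = 2.69 km.

2.69 km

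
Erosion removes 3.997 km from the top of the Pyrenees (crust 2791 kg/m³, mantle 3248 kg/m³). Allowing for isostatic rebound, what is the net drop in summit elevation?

Rebound u = e ρ_c/ρ_m = 3.997 km × 2791/3248 = 3.435 km.
Net surface drop = e − u = 3.997 km − 3.435 km = e (ρ_m − ρ_c)/ρ_m = 0.562 km.

0.562 km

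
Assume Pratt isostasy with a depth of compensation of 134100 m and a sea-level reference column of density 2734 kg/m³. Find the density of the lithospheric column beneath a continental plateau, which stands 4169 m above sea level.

Pratt balance: ρ_ref D = ρ (D + h).
ρ = ρ_ref D/(D + h) = 2734 × 134100 m/(134100 m + 4169 m) = 2650 kg/m³.

2650 kg/m³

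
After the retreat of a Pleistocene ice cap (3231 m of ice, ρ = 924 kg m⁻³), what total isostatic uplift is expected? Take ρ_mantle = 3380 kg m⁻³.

Removing the load lets mantle flow back in; uplift u satisfies ρ_ice t = ρ_m u.
u = t ρ_ice/ρ_m = 3231 m × 924/3380 = 883 m.

883 m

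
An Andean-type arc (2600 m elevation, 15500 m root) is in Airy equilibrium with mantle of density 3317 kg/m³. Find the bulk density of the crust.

2840 kg/m³

ρ_c h = (ρ_m − ρ_c) r → ρ_c (h + r) = ρ_m r → ρ_c = ρ_m r / (h + r).
ρ_c = 3317 × 15500 m / (2600 m + 15500 m) = 2840 kg/m³.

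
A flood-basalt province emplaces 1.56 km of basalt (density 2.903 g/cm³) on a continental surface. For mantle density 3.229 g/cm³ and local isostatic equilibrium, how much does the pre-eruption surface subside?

1.4 km

Subaerial loading: s = t ρ_load / ρ_m.
s = 1.56 km × 2.903/3.229 = 1.4 km.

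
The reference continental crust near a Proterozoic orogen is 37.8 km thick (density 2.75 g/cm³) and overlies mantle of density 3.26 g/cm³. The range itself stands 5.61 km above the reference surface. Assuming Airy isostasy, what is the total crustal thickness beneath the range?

Root depth r = h ρ_c / (ρ_m − ρ_c) = 5.61 km × 2.75 / 0.51 = 30.25 km.
Total thickness = T + h + r = 37.8 km + 5.61 km + 30.25 km = 73.7 km.

73.7 km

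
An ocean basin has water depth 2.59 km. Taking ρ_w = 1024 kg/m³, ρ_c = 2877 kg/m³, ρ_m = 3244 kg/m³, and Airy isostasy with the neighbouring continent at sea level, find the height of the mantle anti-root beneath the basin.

13.1 km

By Archimedes' principle applied to the lithosphere: replacing crust with seawater at the top is compensated by replacing crust with mantle at the base: d (ρ_c − ρ_w) = a (ρ_m − ρ_c).
a = d (ρ_c − ρ_w)/(ρ_m − ρ_c) = 2.59 km × 1853/367 = 13.1 km.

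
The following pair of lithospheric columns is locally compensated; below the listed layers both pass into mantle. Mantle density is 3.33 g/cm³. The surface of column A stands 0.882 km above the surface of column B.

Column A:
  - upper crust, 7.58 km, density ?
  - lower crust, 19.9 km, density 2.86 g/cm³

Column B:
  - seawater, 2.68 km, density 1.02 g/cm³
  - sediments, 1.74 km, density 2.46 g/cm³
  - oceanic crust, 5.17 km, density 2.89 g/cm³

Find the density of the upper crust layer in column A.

2.86 g/cm³

Take the compensation level at the base of the deeper column (depth z_c below the surface of column A) and equate Σ ρ_i t_i down to z_c; mantle fills any gap and the z_c terms cancel.
Column A: 7.58×ρ + 19.9×2.86 + (z_c − 27.48)×3.33
Column B: 0.882×0 + 2.68×1.02 + 1.74×2.46 + 5.17×2.89 + (z_c − 0.882 − 9.59)×3.33
The z_c×3.33 term appears on both sides and cancels. Collect the known terms of each column as K = Σ(ρt)_known − 3.33 × (depth of known layers): K_A = 56.914 − 3.33×27.48 = −34.5944; K_B = 21.9553 − 3.33×(0.882 + 9.59) = −12.91646.
Balance: K_A + 7.58×ρ = K_B, so ρ = (K_B − K_A)/7.58 = 21.6779/7.58 = 2.86 g/cm³.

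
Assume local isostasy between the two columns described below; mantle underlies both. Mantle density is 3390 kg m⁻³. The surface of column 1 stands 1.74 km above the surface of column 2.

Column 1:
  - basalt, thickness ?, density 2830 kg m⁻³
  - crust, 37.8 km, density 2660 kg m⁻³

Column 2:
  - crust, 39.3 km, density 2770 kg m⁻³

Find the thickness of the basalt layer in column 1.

Take the compensation level at the base of the deeper column (depth z_c below the surface of column 1) and equate Σ ρ_i t_i down to z_c; mantle fills any gap and the z_c terms cancel.
Column 1: x×2830 + 37.8×2660 + (z_c − 37.8 − x)×3390
Column 2: 1.74×0 + 39.3×2770 + (z_c − 1.74 − 39.3)×3390
The z_c×3390 term appears on both sides and cancels. Collect the known terms of each column as K = Σ(ρt)_known − 3390 × (depth of known layers): K_1 = 100548 − 3390×37.8 = −27594; K_2 = 108861 − 3390×(1.74 + 39.3) = −30264.6.
Balance: K_1 − x×(3390 − 2830) = K_2, so x = (K_1 − K_2)/(3390 − 2830) = 2670.6/560 = 4.77 km.

4.77 km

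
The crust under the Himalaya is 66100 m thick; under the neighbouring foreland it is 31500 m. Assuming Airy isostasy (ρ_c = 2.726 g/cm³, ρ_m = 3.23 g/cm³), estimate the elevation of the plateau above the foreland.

Excess crust Δ = 66100 m − 31500 m = 34600 m, split between elevation h and root r with h + r = Δ.
Airy balance ρ_c h = (ρ_m − ρ_c) r gives r = h ρ_c/(ρ_m − ρ_c), so h (1 + ρ_c/(ρ_m − ρ_c)) = Δ, i.e. h = Δ (ρ_m − ρ_c)/ρ_m.
h = 34600 m × 0.504/3.23 = 5400 m.

5400 m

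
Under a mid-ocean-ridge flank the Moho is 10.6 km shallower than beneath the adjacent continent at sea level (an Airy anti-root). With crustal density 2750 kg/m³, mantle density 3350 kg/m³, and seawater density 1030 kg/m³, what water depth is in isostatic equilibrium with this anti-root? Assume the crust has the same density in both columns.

3.7 km

Replacing a thickness d of crust by seawater at the top must be balanced by replacing crust with mantle at the base: d (ρ_c − ρ_w) = a (ρ_m − ρ_c).
d = a (ρ_m − ρ_c)/(ρ_c − ρ_w) = 10.6 km × 600/1720 = 3.7 km.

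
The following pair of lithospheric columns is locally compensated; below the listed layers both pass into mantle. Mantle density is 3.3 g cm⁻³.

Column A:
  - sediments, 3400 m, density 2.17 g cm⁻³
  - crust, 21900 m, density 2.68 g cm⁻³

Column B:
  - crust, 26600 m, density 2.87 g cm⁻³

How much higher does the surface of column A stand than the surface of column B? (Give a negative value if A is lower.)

1810 m

For any compensation level in the mantle, the mantle terms cancel and isostasy reduces to e = (Σt_A − Σt_B) − (Σ(ρt)_A − Σ(ρt)_B) / ρ_m.
Σt_A = 25300 m; Σt_B = 26600 m; Σ(ρt)_A = 66070; Σ(ρt)_B = 76342 (in m·g cm⁻³).
e = (25300 − 26600) − (66070 − 76342) / 3.3 = 1810 m.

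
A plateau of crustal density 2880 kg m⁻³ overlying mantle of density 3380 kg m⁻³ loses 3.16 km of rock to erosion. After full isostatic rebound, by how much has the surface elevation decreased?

0.467 km

Rebound u = e ρ_c/ρ_m = 3.16 km × 2880/3380 = 2.693 km.
Net surface drop = e − u = 3.16 km − 2.693 km = e (ρ_m − ρ_c)/ρ_m = 0.467 km.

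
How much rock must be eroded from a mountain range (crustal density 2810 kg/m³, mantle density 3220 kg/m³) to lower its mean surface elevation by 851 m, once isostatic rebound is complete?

6680 m

Net drop Δ = e − u = e − e ρ_c/ρ_m = e (ρ_m − ρ_c)/ρ_m.
e = Δ ρ_m/(ρ_m − ρ_c) = 851 m × 3220/410 = 6680 m.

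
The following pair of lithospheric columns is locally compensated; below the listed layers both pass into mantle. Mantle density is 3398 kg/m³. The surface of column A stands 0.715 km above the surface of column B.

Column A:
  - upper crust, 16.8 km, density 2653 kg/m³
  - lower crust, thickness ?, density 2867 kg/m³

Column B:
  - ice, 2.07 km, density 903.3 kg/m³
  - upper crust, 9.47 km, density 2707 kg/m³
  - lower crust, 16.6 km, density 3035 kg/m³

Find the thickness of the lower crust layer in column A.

Take the compensation level at the base of the deeper column (depth z_c below the surface of column A) and equate Σ ρ_i t_i down to z_c; mantle fills any gap and the z_c terms cancel.
Column A: 16.8×2653 + x×2867 + (z_c − 16.8 − x)×3398
Column B: 0.715×0 + 2.07×903.3 + 9.47×2707 + 16.6×3035 + (z_c − 0.715 − 28.14)×3398
The z_c×3398 term appears on both sides and cancels. Collect the known terms of each column as K = Σ(ρt)_known − 3398 × (depth of known layers): K_A = 44570.4 − 3398×16.8 = −12516; K_B = 77886.121 − 3398×(0.715 + 28.14) = −20163.169.
Balance: K_A − x×(3398 − 2867) = K_B, so x = (K_A − K_B)/(3398 − 2867) = 7647.17/531 = 14.4 km.

14.4 km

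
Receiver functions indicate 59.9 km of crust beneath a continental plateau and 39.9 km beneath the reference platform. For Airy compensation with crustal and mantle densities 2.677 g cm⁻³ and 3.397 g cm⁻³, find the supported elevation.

4.24 km

Excess crust Δ = 59.9 km − 39.9 km = 20 km, split between elevation h and root r with h + r = Δ.
Airy balance ρ_c h = (ρ_m − ρ_c) r gives r = h ρ_c/(ρ_m − ρ_c), so h (1 + ρ_c/(ρ_m − ρ_c)) = Δ, i.e. h = Δ (ρ_m − ρ_c)/ρ_m.
h = 20 km × 0.72/3.397 = 4.24 km.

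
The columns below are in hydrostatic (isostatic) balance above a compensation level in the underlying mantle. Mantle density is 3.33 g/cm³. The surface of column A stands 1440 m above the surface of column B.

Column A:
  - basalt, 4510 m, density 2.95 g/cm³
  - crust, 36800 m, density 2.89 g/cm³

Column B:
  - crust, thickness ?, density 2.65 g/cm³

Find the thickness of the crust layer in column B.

19300 m

Take the compensation level at the base of the deeper column (depth z_c below the surface of column A) and equate Σ ρ_i t_i down to z_c; mantle fills any gap and the z_c terms cancel.
Column A: 4510×2.95 + 36800×2.89 + (z_c − 41310)×3.33
Column B: 1440×0 + x×2.65 + (z_c − 1440 − 0 − x)×3.33
The z_c×3.33 term appears on both sides and cancels. Collect the known terms of each column as K = Σ(ρt)_known − 3.33 × (depth of known layers): K_A = 119656.5 − 3.33×41310 = −17905.8; K_B = 0 − 3.33×(1440 + 0) = −4795.2.
Balance: K_A = K_B − x×(3.33 − 2.65), so x = (K_B − K_A)/(3.33 − 2.65) = 13110.6/0.68 = 19300 m.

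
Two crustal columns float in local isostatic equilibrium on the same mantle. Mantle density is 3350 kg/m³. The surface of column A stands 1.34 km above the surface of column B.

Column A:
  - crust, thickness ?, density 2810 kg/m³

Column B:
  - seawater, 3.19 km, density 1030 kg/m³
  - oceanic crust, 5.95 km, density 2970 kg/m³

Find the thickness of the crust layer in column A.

Take the compensation level at the base of the deeper column (depth z_c below the surface of column A) and equate Σ ρ_i t_i down to z_c; mantle fills any gap and the z_c terms cancel.
Column A: x×2810 + (z_c − 0 − x)×3350
Column B: 1.34×0 + 3.19×1030 + 5.95×2970 + (z_c − 1.34 − 9.14)×3350
The z_c×3350 term appears on both sides and cancels. Collect the known terms of each column as K = Σ(ρt)_known − 3350 × (depth of known layers): K_A = 0 − 3350×0 = 0; K_B = 20957.2 − 3350×(1.34 + 9.14) = −14150.8.
Balance: K_A − x×(3350 − 2810) = K_B, so x = (K_A − K_B)/(3350 − 2810) = 14150.8/540 = 26.2 km.

26.2 km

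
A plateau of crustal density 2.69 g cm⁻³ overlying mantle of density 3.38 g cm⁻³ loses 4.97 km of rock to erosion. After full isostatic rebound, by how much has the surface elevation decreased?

Rebound u = e ρ_c/ρ_m = 4.97 km × 2.69/3.38 = 3.955 km.
Net surface drop = e − u = 4.97 km − 3.955 km = e (ρ_m − ρ_c)/ρ_m = 1.01 km.

1.01 km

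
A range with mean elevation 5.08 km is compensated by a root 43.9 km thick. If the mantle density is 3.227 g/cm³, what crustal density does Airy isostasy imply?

ρ_c h = (ρ_m − ρ_c) r → ρ_c (h + r) = ρ_m r → ρ_c = ρ_m r / (h + r).
ρ_c = 3.227 × 43.9 km / (5.08 km + 43.9 km) = 2.89 g/cm³.

2.89 g/cm³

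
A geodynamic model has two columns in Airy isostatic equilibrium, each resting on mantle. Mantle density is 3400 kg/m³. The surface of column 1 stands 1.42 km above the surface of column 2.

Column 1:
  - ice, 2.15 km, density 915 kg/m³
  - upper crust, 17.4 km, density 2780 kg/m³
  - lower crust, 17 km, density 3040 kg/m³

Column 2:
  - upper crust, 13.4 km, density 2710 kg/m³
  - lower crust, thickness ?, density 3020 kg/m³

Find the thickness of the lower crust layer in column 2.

Take the compensation level at the base of the deeper column (depth z_c below the surface of column 1) and equate Σ ρ_i t_i down to z_c; mantle fills any gap and the z_c terms cancel.
Column 1: 2.15×915 + 17.4×2780 + 17×3040 + (z_c − 36.55)×3400
Column 2: 1.42×0 + 13.4×2710 + x×3020 + (z_c − 1.42 − 13.4 − x)×3400
The z_c×3400 term appears on both sides and cancels. Collect the known terms of each column as K = Σ(ρt)_known − 3400 × (depth of known layers): K_1 = 102019.25 − 3400×36.55 = −22250.75; K_2 = 36314 − 3400×(1.42 + 13.4) = −14074.
Balance: K_1 = K_2 − x×(3400 − 3020), so x = (K_2 − K_1)/(3400 − 3020) = 8176.75/380 = 21.5 km.

21.5 km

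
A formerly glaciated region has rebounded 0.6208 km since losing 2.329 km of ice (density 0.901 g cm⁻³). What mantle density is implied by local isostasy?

3.38 g cm⁻³

ρ_m = ρ_ice t / u = 0.901 × 2.329 km/0.6208 km = 3.38 g cm⁻³.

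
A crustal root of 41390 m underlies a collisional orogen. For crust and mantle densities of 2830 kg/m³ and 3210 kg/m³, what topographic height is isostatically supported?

5560 m

For local isostatic compensation: ρ_c h = (ρ_m − ρ_c) r.
h = r (ρ_m − ρ_c) / ρ_c = 41390 m × (3210 − 2830) / 2830 = 5560 m.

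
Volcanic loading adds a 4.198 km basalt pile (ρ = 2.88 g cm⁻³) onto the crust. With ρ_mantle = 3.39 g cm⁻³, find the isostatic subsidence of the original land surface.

Subaerial loading: s = t ρ_load / ρ_m.
s = 4.198 km × 2.88/3.39 = 3.57 km.

3.57 km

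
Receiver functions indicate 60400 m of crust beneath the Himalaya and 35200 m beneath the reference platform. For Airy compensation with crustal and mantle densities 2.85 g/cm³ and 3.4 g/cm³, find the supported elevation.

4080 m

Excess crust Δ = 60400 m − 35200 m = 25200 m, split between elevation h and root r with h + r = Δ.
Airy balance ρ_c h = (ρ_m − ρ_c) r gives r = h ρ_c/(ρ_m − ρ_c), so h (1 + ρ_c/(ρ_m − ρ_c)) = Δ, i.e. h = Δ (ρ_m − ρ_c)/ρ_m.
h = 25200 m × 0.55/3.4 = 4080 m.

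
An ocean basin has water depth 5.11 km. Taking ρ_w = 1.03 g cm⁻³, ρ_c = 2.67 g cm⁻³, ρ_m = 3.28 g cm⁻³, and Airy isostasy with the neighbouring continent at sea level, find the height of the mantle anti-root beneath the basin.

For local isostatic compensation: replacing crust with seawater at the top is compensated by replacing crust with mantle at the base: d (ρ_c − ρ_w) = a (ρ_m − ρ_c).
a = d (ρ_c − ρ_w)/(ρ_m − ρ_c) = 5.11 km × 1.64/0.61 = 13.7 km.

13.7 km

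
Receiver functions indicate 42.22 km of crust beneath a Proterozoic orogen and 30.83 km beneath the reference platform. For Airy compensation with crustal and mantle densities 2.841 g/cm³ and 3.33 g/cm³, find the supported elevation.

1.67 km

Excess crust Δ = 42.22 km − 30.83 km = 11.39 km, split between elevation h and root r with h + r = Δ.
Airy balance ρ_c h = (ρ_m − ρ_c) r gives r = h ρ_c/(ρ_m − ρ_c), so h (1 + ρ_c/(ρ_m − ρ_c)) = Δ, i.e. h = Δ (ρ_m − ρ_c)/ρ_m.
h = 11.39 km × 0.489/3.33 = 1.67 km.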